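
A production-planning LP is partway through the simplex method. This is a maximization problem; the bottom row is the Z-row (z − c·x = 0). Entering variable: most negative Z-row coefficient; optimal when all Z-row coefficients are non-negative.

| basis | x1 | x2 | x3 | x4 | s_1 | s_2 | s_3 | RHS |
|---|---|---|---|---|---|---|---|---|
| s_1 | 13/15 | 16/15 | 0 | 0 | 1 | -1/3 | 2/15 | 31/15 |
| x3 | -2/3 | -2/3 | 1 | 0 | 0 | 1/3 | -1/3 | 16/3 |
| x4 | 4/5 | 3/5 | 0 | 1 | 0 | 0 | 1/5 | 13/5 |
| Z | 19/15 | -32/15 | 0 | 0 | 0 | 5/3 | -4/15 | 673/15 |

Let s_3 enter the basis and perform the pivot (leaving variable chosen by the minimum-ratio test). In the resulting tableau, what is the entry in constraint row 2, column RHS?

29/3

Ratio test on column s_3 — row 1: (31/15)/(2/15) = 31/2; row 2: entry -1/3 ≤ 0; row 3: (13/5)/(1/5) = 13. Minimum is 13 at row 3 (x4 leaves); pivot element 1/5.
Divide row 3 by 1/5; eliminate column s_3 from the other rows.
Row 2 update in column RHS: 16/3 − (-1/3)·13 = 29/3.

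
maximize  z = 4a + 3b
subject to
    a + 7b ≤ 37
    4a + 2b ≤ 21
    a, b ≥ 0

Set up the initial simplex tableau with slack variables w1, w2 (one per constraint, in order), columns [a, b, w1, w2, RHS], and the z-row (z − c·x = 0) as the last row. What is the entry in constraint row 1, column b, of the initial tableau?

Constraint 1 has coefficient 7 on b.

7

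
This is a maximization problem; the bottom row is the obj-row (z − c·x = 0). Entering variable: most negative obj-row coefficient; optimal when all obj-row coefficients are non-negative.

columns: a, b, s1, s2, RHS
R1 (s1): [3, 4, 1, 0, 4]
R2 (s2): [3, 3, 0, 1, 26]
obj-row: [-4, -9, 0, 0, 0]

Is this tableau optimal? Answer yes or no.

no

The obj-row has a negative entry -9 in column b, so it is not optimal.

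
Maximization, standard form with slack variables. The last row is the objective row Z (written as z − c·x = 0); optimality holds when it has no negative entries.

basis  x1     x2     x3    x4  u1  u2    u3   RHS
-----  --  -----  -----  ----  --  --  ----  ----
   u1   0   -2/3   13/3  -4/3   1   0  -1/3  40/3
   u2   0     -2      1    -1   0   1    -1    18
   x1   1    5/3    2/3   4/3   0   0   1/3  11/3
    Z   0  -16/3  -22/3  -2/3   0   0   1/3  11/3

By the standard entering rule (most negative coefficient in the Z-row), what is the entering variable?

x3

Negative Z-row entries: x2: -16/3, x3: -22/3, x4: -2/3.
The most negative is -22/3 in column x3, so x3 enters.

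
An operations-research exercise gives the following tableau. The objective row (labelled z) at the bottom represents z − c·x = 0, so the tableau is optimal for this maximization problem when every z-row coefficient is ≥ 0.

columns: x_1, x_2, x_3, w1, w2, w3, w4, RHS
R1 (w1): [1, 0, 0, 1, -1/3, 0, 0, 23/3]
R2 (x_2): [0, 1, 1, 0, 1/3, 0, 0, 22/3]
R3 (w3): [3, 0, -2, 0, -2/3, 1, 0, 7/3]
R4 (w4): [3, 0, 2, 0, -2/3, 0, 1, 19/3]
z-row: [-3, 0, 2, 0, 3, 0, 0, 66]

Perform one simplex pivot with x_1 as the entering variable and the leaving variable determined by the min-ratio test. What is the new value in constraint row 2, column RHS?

22/3

Ratio test on column x_1 — row 1: (23/3)/1 = 23/3; row 2: entry 0 ≤ 0; row 3: (7/3)/3 = 7/9; row 4: (19/3)/3 = 19/9. Minimum is 7/9 at row 3 (w3 leaves); pivot element 3.
Divide row 3 by 3; eliminate column x_1 from the other rows.
Row 2 update in column RHS: 22/3 − 0·(7/9) = 22/3.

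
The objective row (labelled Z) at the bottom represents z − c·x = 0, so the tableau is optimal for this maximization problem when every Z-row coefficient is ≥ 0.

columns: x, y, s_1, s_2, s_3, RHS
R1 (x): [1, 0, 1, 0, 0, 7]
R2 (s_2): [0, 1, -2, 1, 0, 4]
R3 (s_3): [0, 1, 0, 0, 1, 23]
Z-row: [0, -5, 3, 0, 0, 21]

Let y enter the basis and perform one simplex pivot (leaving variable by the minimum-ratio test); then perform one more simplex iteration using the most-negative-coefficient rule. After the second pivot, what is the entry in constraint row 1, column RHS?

7

Ratio test on column y — row 1: entry 0 ≤ 0; row 2: 4/1 = 4; row 3: 23/1 = 23. Minimum is 4 at row 2 (s_2 leaves); pivot element 1.
Divide row 2 by 1; eliminate column y from the other rows.
Second iteration: most negative Z-row entry is -7 in column s_1, so s_1 enters.
Ratio test on column s_1 — row 1: 7/1 = 7; row 2: entry -2 ≤ 0; row 3: 19/2 = 19/2. Minimum is 7 at row 1 (x leaves); pivot element 1.
Divide row 1 by 1; eliminate column s_1 from the other rows.
After both pivots, the entry at constraint row 1, column RHS is 7.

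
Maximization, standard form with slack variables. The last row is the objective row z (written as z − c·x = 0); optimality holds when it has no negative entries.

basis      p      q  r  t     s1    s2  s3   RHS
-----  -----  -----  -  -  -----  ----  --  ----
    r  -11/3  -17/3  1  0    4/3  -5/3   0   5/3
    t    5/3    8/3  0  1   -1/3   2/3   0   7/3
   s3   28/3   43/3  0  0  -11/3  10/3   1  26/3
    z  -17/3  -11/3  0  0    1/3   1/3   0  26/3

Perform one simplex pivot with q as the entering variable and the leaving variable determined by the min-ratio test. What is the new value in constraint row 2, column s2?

Ratio test on column q — row 1: entry -17/3 ≤ 0; row 2: (7/3)/(8/3) = 7/8; row 3: (26/3)/(43/3) = 26/43. Minimum is 26/43 at row 3 (s3 leaves); pivot element 43/3.
Divide row 3 by 43/3; eliminate column q from the other rows.
Row 2 update in column s2: 2/3 − (8/3)·(10/43) = 2/43.

2/43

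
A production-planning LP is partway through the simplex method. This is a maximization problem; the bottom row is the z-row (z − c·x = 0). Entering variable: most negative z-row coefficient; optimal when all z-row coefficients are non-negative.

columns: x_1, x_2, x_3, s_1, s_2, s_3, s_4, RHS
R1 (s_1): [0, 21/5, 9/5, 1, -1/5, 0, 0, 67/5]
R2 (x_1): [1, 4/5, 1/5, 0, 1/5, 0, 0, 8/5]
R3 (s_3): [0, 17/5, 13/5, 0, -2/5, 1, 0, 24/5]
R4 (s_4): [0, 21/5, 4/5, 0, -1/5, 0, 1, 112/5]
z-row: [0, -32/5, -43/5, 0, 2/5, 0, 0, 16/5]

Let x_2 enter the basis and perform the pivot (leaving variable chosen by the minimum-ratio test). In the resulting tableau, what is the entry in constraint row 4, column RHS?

280/17

Ratio test on column x_2 — row 1: (67/5)/(21/5) = 67/21; row 2: (8/5)/(4/5) = 2; row 3: (24/5)/(17/5) = 24/17; row 4: (112/5)/(21/5) = 16/3. Minimum is 24/17 at row 3 (s_3 leaves); pivot element 17/5.
Divide row 3 by 17/5; eliminate column x_2 from the other rows.
Row 4 update in column RHS: 112/5 − (21/5)·(24/17) = 280/17.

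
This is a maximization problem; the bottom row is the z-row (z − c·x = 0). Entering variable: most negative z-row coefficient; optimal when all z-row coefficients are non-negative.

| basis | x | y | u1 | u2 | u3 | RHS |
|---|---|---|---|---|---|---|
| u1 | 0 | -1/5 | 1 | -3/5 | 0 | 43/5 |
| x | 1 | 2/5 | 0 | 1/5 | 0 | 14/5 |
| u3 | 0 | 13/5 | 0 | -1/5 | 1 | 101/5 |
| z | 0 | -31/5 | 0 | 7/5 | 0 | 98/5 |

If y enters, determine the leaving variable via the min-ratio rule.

x

Column y entries and ratios — u1: -1/5 ≤ 0, skip; x: (14/5)/(2/5) = 7; u3: (101/5)/(13/5) = 101/13.
Smallest ratio is 7 in the row of x, so x leaves.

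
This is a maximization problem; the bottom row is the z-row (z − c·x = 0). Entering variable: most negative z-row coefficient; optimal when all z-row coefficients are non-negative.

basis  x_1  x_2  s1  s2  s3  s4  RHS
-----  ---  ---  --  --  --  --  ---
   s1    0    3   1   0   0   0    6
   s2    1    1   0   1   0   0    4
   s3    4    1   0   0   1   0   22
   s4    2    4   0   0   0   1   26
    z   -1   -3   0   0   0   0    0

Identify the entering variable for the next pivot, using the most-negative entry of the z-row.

Negative z-row entries: x_1: -1, x_2: -3.
The most negative is -3 in column x_2, so x_2 enters.

x_2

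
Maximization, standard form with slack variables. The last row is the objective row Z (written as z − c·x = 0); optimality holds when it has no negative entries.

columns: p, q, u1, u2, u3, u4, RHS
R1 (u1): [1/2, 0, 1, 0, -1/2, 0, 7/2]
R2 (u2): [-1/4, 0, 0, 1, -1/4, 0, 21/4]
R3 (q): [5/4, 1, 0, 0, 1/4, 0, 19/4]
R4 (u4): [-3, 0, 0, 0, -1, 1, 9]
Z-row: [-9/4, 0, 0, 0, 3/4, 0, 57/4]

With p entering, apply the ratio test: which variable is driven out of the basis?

q

Column p entries and ratios — u1: (7/2)/(1/2) = 7; u2: -1/4 ≤ 0, skip; q: (19/4)/(5/4) = 19/5; u4: -3 ≤ 0, skip.
Smallest ratio is 19/5 in the row of q, so q leaves.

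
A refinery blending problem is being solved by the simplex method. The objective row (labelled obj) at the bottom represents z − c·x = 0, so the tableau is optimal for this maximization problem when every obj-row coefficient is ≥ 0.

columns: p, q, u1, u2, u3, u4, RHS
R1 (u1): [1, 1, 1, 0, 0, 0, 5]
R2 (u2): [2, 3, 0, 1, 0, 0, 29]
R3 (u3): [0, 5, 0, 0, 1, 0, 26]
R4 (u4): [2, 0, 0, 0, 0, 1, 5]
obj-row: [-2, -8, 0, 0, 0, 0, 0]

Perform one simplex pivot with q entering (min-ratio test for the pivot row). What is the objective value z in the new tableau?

Ratio test on column q — row 1: 5/1 = 5; row 2: 29/3 = 29/3; row 3: 26/5 = 26/5; row 4: entry 0 ≤ 0. Minimum is 5 at row 1 (u1 leaves); pivot element 1.
Pivot on row 1; the obj-row RHS becomes 0 − (-8)·5 = 40.

40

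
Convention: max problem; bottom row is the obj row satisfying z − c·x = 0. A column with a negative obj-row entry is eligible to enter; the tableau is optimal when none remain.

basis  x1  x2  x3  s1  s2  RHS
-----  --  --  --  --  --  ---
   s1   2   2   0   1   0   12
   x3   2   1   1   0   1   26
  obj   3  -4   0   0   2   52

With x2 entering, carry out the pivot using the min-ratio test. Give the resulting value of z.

76

Ratio test on column x2 — row 1: 12/2 = 6; row 2: 26/1 = 26. Minimum is 6 at row 1 (s1 leaves); pivot element 2.
Pivot on row 1; the obj-row RHS becomes 52 − (-4)·6 = 76.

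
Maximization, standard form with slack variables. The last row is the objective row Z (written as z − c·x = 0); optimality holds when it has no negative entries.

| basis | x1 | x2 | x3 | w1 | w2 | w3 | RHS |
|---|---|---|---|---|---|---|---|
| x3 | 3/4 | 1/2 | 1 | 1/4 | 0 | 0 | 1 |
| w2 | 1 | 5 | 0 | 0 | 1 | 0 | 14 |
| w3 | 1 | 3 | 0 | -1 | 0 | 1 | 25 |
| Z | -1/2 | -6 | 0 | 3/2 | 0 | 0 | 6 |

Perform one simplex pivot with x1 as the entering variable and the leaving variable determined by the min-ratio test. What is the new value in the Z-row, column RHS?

20/3

Ratio test on column x1 — row 1: 1/(3/4) = 4/3; row 2: 14/1 = 14; row 3: 25/1 = 25. Minimum is 4/3 at row 1 (x3 leaves); pivot element 3/4.
Divide row 1 by 3/4; eliminate column x1 from the other rows.
Z-row update in column RHS: 6 − (-1/2)·(4/3) = 20/3.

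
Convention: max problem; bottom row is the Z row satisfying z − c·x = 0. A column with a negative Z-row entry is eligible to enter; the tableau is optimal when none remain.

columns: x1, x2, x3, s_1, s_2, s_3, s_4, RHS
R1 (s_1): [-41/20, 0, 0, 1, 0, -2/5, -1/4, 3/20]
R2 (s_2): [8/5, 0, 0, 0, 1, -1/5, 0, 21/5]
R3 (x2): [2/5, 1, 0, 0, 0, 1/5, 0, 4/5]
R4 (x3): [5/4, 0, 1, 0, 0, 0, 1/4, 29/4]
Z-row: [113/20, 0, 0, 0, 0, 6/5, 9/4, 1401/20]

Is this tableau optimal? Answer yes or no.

Every Z-row coefficient is ≥ 0, so the tableau is optimal.

yes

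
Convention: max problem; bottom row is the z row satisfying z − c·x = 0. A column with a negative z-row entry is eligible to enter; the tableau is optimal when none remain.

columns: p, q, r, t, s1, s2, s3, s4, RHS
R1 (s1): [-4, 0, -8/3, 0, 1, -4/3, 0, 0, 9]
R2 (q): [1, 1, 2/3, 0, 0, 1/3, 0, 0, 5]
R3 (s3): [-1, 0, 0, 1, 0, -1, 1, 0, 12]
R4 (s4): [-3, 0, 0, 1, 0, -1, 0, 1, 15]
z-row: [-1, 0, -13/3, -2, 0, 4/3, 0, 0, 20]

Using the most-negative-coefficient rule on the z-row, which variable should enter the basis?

Negative z-row entries: p: -1, r: -13/3, t: -2.
The most negative is -13/3 in column r, so r enters.

r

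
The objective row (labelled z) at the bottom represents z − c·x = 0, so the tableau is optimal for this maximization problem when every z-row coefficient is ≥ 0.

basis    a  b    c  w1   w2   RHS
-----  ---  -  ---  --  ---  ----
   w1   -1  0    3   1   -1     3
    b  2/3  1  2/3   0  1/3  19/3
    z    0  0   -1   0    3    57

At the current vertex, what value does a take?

0

a is not in the basis, so in the current basic feasible solution a = 0.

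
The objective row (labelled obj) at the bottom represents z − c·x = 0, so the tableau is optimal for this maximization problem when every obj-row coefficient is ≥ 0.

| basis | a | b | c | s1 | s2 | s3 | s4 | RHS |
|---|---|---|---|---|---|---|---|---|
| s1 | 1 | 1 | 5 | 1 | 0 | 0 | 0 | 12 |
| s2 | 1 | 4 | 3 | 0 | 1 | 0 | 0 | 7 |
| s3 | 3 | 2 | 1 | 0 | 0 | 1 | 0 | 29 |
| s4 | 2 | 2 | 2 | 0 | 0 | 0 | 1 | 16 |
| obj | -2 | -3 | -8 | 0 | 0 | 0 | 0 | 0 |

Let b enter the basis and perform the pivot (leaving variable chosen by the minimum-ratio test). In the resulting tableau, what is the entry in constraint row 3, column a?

Ratio test on column b — row 1: 12/1 = 12; row 2: 7/4 = 7/4; row 3: 29/2 = 29/2; row 4: 16/2 = 8. Minimum is 7/4 at row 2 (s2 leaves); pivot element 4.
Divide row 2 by 4; eliminate column b from the other rows.
Row 3 update in column a: 3 − 2·(1/4) = 5/2.

5/2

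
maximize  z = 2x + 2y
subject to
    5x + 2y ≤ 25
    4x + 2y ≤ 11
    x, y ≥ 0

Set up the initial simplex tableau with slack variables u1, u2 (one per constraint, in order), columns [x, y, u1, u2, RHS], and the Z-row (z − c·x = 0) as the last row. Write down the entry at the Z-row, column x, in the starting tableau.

-2

The Z-row carries the negated objective coefficients: the x entry is -2.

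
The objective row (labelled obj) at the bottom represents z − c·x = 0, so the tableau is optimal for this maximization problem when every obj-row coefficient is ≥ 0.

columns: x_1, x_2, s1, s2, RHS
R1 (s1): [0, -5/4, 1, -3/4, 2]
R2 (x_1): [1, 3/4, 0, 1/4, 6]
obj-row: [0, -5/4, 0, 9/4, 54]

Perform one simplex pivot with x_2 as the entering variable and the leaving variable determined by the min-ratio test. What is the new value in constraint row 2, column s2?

1/3

Ratio test on column x_2 — row 1: entry -5/4 ≤ 0; row 2: 6/(3/4) = 8. Minimum is 8 at row 2 (x_1 leaves); pivot element 3/4.
Divide row 2 by 3/4; eliminate column x_2 from the other rows.
In the new row 2, the s2 entry is the old entry divided by the pivot: (1/4)/(3/4) = 1/3.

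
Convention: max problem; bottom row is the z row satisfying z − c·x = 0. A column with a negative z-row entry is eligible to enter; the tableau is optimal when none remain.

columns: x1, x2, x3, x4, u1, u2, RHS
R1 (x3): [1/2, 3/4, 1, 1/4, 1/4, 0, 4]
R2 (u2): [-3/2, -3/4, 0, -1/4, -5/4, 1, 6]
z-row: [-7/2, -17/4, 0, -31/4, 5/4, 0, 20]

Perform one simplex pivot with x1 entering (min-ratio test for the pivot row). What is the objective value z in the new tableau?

48

Ratio test on column x1 — row 1: 4/(1/2) = 8; row 2: entry -3/2 ≤ 0. Minimum is 8 at row 1 (x3 leaves); pivot element 1/2.
Pivot on row 1; the z-row RHS becomes 20 − (-7/2)·8 = 48.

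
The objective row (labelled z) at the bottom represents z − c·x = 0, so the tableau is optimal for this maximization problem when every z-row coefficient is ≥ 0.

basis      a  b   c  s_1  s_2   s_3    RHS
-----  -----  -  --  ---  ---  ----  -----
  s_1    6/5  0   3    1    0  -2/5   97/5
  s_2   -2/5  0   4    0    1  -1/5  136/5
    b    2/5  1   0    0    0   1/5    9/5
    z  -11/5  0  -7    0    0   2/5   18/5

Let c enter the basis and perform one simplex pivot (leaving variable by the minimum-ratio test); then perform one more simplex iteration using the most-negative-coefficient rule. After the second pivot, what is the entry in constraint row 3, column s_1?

4/5

Ratio test on column c — row 1: (97/5)/3 = 97/15; row 2: (136/5)/4 = 34/5; row 3: entry 0 ≤ 0. Minimum is 97/15 at row 1 (s_1 leaves); pivot element 3.
Divide row 1 by 3; eliminate column c from the other rows.
Second iteration: most negative z-row entry is -8/15 in column s_3, so s_3 enters.
Ratio test on column s_3 — row 1: entry -2/15 ≤ 0; row 2: (4/3)/(1/3) = 4; row 3: (9/5)/(1/5) = 9. Minimum is 4 at row 2 (s_2 leaves); pivot element 1/3.
Divide row 2 by 1/3; eliminate column s_3 from the other rows.
After both pivots, the entry at constraint row 3, column s_1 is 4/5.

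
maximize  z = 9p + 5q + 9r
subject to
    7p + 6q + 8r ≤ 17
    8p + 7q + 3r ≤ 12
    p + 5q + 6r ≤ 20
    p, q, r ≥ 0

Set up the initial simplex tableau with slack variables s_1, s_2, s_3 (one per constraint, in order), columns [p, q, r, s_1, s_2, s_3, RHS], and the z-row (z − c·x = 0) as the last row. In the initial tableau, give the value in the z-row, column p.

-9

The z-row carries the negated objective coefficients: the p entry is -9.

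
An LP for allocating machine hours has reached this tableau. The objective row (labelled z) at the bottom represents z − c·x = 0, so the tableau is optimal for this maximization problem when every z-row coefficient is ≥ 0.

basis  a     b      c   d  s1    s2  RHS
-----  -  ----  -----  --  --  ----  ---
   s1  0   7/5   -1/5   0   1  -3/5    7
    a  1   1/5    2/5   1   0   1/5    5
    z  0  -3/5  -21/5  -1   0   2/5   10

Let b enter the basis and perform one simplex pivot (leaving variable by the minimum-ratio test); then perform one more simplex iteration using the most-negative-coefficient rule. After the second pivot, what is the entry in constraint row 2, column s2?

Ratio test on column b — row 1: 7/(7/5) = 5; row 2: 5/(1/5) = 25. Minimum is 5 at row 1 (s1 leaves); pivot element 7/5.
Divide row 1 by 7/5; eliminate column b from the other rows.
Second iteration: most negative z-row entry is -30/7 in column c, so c enters.
Ratio test on column c — row 1: entry -1/7 ≤ 0; row 2: 4/(3/7) = 28/3. Minimum is 28/3 at row 2 (a leaves); pivot element 3/7.
Divide row 2 by 3/7; eliminate column c from the other rows.
After both pivots, the entry at constraint row 2, column s2 is 2/3.

2/3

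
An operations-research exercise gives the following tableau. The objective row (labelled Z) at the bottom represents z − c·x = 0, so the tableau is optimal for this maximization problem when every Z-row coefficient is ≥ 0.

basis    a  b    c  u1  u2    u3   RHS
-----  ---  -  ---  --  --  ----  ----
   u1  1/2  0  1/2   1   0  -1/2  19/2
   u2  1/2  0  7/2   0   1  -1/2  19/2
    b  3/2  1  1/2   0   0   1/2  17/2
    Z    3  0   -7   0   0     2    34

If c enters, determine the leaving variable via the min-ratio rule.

u2

Column c entries and ratios — u1: (19/2)/(1/2) = 19; u2: (19/2)/(7/2) = 19/7; b: (17/2)/(1/2) = 17.
Smallest ratio is 19/7 in the row of u2, so u2 leaves.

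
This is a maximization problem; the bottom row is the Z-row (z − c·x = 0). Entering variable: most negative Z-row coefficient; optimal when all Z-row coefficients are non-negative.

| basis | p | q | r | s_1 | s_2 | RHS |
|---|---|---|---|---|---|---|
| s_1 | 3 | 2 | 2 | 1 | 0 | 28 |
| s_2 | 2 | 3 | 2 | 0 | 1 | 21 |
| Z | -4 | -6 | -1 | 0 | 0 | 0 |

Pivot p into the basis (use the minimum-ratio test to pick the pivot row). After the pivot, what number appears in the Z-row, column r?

Ratio test on column p — row 1: 28/3 = 28/3; row 2: 21/2 = 21/2. Minimum is 28/3 at row 1 (s_1 leaves); pivot element 3.
Divide row 1 by 3; eliminate column p from the other rows.
Z-row update in column r: -1 − (-4)·(2/3) = 5/3.

5/3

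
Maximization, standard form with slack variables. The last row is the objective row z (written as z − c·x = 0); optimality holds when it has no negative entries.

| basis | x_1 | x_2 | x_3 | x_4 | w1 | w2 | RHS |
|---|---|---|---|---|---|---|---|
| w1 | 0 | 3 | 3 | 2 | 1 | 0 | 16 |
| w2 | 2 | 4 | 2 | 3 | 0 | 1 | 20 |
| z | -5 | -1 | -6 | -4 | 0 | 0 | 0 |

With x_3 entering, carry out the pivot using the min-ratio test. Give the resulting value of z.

32

Ratio test on column x_3 — row 1: 16/3 = 16/3; row 2: 20/2 = 10. Minimum is 16/3 at row 1 (w1 leaves); pivot element 3.
Pivot on row 1; the z-row RHS becomes 0 − (-6)·(16/3) = 32.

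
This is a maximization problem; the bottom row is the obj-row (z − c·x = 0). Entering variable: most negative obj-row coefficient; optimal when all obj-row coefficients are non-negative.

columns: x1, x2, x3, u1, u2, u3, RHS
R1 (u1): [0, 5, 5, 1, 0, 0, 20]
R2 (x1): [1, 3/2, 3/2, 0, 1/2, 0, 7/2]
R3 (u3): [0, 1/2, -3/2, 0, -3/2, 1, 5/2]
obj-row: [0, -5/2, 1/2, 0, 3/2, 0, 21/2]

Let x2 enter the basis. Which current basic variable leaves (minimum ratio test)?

x1

Column x2 entries and ratios — u1: 20/5 = 4; x1: (7/2)/(3/2) = 7/3; u3: (5/2)/(1/2) = 5.
Smallest ratio is 7/3 in the row of x1, so x1 leaves.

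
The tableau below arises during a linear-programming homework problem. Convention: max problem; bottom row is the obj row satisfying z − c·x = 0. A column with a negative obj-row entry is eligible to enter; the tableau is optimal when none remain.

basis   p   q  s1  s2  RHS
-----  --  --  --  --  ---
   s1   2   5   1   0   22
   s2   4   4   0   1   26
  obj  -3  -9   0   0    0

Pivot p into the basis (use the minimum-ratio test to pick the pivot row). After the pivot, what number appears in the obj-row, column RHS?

39/2

Ratio test on column p — row 1: 22/2 = 11; row 2: 26/4 = 13/2. Minimum is 13/2 at row 2 (s2 leaves); pivot element 4.
Divide row 2 by 4; eliminate column p from the other rows.
obj-row update in column RHS: 0 − (-3)·(13/2) = 39/2.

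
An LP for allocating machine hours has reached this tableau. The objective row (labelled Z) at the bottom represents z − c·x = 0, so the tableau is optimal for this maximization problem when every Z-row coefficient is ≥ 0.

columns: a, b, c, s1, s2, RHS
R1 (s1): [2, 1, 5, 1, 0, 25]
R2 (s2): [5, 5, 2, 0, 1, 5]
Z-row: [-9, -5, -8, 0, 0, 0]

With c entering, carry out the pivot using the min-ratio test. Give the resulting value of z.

Ratio test on column c — row 1: 25/5 = 5; row 2: 5/2 = 5/2. Minimum is 5/2 at row 2 (s2 leaves); pivot element 2.
Pivot on row 2; the Z-row RHS becomes 0 − (-8)·(5/2) = 20.

20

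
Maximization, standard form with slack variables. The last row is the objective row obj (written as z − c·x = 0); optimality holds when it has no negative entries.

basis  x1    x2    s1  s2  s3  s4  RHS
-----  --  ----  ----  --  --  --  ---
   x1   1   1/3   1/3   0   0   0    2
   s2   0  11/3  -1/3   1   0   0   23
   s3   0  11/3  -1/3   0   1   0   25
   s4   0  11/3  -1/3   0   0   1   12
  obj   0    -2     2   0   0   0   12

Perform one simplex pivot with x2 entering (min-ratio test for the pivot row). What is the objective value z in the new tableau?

Ratio test on column x2 — row 1: 2/(1/3) = 6; row 2: 23/(11/3) = 69/11; row 3: 25/(11/3) = 75/11; row 4: 12/(11/3) = 36/11. Minimum is 36/11 at row 4 (s4 leaves); pivot element 11/3.
Pivot on row 4; the obj-row RHS becomes 12 − (-2)·(36/11) = 204/11.

204/11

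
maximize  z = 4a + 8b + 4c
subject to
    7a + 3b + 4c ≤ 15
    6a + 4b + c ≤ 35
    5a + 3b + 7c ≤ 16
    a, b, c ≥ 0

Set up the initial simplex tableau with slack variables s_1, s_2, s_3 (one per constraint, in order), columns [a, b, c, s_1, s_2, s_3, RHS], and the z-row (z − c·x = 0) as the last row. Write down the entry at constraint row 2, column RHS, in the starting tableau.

35

The RHS of constraint 2 is b_2 = 35.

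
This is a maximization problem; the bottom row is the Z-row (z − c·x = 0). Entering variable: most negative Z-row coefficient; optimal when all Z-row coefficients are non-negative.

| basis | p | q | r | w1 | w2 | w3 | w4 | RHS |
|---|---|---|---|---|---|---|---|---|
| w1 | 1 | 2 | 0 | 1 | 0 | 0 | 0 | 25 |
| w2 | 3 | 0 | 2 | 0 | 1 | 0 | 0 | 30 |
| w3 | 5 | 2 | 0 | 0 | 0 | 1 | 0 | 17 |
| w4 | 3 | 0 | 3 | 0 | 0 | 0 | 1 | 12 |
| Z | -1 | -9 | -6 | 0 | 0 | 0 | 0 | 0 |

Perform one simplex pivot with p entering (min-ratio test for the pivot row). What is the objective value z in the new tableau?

17/5

Ratio test on column p — row 1: 25/1 = 25; row 2: 30/3 = 10; row 3: 17/5 = 17/5; row 4: 12/3 = 4. Minimum is 17/5 at row 3 (w3 leaves); pivot element 5.
Pivot on row 3; the Z-row RHS becomes 0 − (-1)·(17/5) = 17/5.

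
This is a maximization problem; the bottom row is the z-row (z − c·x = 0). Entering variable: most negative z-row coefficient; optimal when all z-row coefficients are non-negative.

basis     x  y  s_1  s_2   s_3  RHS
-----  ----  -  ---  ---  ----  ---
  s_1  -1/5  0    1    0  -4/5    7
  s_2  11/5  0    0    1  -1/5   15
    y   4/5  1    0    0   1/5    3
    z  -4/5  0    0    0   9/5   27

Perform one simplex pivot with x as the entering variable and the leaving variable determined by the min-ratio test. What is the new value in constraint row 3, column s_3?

1/4

Ratio test on column x — row 1: entry -1/5 ≤ 0; row 2: 15/(11/5) = 75/11; row 3: 3/(4/5) = 15/4. Minimum is 15/4 at row 3 (y leaves); pivot element 4/5.
Divide row 3 by 4/5; eliminate column x from the other rows.
In the new row 3, the s_3 entry is the old entry divided by the pivot: (1/5)/(4/5) = 1/4.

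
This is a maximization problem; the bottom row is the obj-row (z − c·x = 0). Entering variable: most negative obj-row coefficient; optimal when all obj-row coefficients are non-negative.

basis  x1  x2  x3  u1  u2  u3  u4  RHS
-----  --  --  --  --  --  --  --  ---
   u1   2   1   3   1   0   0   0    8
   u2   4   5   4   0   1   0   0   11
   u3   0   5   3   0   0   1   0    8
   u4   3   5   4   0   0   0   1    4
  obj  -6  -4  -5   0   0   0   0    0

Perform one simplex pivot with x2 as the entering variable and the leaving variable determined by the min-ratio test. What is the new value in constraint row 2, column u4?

-1

Ratio test on column x2 — row 1: 8/1 = 8; row 2: 11/5 = 11/5; row 3: 8/5 = 8/5; row 4: 4/5 = 4/5. Minimum is 4/5 at row 4 (u4 leaves); pivot element 5.
Divide row 4 by 5; eliminate column x2 from the other rows.
Row 2 update in column u4: 0 − 5·(1/5) = -1.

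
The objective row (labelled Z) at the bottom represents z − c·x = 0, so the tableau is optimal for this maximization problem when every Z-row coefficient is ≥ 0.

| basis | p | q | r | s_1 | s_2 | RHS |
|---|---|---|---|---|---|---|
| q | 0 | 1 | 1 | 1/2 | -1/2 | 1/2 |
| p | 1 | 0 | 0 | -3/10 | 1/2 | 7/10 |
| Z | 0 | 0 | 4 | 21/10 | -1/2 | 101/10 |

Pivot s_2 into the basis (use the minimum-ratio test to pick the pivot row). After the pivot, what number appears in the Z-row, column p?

1

Ratio test on column s_2 — row 1: entry -1/2 ≤ 0; row 2: (7/10)/(1/2) = 7/5. Minimum is 7/5 at row 2 (p leaves); pivot element 1/2.
Divide row 2 by 1/2; eliminate column s_2 from the other rows.
Z-row update in column p: 0 − (-1/2)·2 = 1.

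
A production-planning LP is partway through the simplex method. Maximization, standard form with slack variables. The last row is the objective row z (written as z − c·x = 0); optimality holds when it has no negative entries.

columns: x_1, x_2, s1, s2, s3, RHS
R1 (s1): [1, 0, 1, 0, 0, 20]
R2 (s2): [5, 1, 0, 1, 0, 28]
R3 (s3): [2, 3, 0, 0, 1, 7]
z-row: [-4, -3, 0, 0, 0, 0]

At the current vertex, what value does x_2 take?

x_2 is not in the basis, so in the current basic feasible solution x_2 = 0.

0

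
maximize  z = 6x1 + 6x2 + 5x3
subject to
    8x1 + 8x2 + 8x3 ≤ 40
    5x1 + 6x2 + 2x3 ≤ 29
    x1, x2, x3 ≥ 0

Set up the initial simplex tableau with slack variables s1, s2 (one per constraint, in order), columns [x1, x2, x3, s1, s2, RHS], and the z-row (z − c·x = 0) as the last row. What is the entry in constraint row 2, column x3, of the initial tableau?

Constraint 2 has coefficient 2 on x3.

2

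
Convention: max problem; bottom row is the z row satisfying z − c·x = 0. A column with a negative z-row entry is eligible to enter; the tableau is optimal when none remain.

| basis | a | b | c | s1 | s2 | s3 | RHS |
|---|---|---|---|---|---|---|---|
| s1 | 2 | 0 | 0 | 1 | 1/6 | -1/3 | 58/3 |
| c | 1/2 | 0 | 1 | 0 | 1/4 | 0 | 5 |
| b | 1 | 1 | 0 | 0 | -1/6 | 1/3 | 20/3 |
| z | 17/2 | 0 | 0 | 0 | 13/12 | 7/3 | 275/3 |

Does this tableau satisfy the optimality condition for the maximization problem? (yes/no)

Every z-row coefficient is ≥ 0, so the tableau is optimal.

yes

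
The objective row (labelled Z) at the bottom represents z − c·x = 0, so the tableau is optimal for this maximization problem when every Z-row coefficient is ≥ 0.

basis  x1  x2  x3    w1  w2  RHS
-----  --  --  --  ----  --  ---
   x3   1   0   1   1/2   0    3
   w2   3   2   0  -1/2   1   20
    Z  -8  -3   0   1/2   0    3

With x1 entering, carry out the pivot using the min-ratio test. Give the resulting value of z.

27

Ratio test on column x1 — row 1: 3/1 = 3; row 2: 20/3 = 20/3. Minimum is 3 at row 1 (x3 leaves); pivot element 1.
Pivot on row 1; the Z-row RHS becomes 3 − (-8)·3 = 27.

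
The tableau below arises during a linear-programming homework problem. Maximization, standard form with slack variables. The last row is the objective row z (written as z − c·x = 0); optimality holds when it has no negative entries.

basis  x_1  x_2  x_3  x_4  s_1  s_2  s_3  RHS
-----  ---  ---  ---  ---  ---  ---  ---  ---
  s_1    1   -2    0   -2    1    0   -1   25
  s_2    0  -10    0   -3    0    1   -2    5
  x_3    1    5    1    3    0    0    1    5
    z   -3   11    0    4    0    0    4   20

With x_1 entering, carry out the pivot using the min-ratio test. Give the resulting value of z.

Ratio test on column x_1 — row 1: 25/1 = 25; row 2: entry 0 ≤ 0; row 3: 5/1 = 5. Minimum is 5 at row 3 (x_3 leaves); pivot element 1.
Pivot on row 3; the z-row RHS becomes 20 − (-3)·5 = 35.

35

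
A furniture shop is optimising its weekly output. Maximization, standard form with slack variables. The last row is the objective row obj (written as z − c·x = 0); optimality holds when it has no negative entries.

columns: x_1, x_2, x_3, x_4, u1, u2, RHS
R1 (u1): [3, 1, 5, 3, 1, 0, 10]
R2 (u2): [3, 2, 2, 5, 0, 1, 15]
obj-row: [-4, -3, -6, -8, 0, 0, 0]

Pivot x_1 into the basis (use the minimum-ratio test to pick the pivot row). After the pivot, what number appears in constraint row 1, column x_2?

Ratio test on column x_1 — row 1: 10/3 = 10/3; row 2: 15/3 = 5. Minimum is 10/3 at row 1 (u1 leaves); pivot element 3.
Divide row 1 by 3; eliminate column x_1 from the other rows.
In the new row 1, the x_2 entry is the old entry divided by the pivot: 1/3 = 1/3.

1/3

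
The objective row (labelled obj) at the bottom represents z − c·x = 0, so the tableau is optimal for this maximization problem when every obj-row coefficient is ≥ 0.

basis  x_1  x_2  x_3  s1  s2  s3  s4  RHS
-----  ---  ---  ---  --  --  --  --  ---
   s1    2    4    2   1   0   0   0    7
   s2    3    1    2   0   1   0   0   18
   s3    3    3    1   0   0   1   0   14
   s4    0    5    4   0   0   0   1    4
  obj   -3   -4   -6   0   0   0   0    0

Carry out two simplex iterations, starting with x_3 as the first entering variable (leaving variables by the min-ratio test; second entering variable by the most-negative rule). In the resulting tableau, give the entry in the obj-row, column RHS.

Ratio test on column x_3 — row 1: 7/2 = 7/2; row 2: 18/2 = 9; row 3: 14/1 = 14; row 4: 4/4 = 1. Minimum is 1 at row 4 (s4 leaves); pivot element 4.
Divide row 4 by 4; eliminate column x_3 from the other rows.
Second iteration: most negative obj-row entry is -3 in column x_1, so x_1 enters.
Ratio test on column x_1 — row 1: 5/2 = 5/2; row 2: 16/3 = 16/3; row 3: 13/3 = 13/3; row 4: entry 0 ≤ 0. Minimum is 5/2 at row 1 (s1 leaves); pivot element 2.
Divide row 1 by 2; eliminate column x_1 from the other rows.
After both pivots, the entry at the obj-row, column RHS is 27/2.

27/2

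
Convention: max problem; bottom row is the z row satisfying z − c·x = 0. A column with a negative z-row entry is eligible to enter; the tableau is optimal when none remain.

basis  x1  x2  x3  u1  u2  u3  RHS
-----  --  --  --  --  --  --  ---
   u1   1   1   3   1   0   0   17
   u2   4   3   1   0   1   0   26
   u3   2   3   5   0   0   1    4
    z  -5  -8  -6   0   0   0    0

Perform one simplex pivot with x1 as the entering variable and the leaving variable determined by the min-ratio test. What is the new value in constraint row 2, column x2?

-3

Ratio test on column x1 — row 1: 17/1 = 17; row 2: 26/4 = 13/2; row 3: 4/2 = 2. Minimum is 2 at row 3 (u3 leaves); pivot element 2.
Divide row 3 by 2; eliminate column x1 from the other rows.
Row 2 update in column x2: 3 − 4·(3/2) = -3.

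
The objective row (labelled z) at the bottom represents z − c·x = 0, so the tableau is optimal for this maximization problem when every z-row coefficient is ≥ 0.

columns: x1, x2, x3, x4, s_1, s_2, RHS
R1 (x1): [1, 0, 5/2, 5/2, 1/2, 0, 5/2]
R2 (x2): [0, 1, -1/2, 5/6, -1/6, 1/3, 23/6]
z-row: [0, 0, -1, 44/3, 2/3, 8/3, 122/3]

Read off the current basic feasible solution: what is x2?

23/6

x2 is basic (row 2); its value is the RHS of that row, 23/6.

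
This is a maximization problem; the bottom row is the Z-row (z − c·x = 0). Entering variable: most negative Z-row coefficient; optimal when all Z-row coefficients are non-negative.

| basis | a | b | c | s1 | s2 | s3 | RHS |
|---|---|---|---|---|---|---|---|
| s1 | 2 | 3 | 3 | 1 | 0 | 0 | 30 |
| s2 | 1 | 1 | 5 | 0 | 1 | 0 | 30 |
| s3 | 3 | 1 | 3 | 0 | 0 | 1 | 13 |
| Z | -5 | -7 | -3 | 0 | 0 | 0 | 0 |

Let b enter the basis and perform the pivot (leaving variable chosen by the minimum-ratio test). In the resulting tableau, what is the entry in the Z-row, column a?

-1/3

Ratio test on column b — row 1: 30/3 = 10; row 2: 30/1 = 30; row 3: 13/1 = 13. Minimum is 10 at row 1 (s1 leaves); pivot element 3.
Divide row 1 by 3; eliminate column b from the other rows.
Z-row update in column a: -5 − (-7)·(2/3) = -1/3.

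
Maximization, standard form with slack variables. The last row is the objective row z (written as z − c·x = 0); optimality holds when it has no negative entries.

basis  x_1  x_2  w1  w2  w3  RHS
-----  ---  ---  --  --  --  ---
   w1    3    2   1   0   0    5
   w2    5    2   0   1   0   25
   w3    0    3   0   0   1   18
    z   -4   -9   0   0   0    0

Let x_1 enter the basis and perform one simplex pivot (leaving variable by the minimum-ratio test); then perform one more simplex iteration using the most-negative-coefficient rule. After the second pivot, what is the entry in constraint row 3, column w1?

-3/2

Ratio test on column x_1 — row 1: 5/3 = 5/3; row 2: 25/5 = 5; row 3: entry 0 ≤ 0. Minimum is 5/3 at row 1 (w1 leaves); pivot element 3.
Divide row 1 by 3; eliminate column x_1 from the other rows.
Second iteration: most negative z-row entry is -19/3 in column x_2, so x_2 enters.
Ratio test on column x_2 — row 1: (5/3)/(2/3) = 5/2; row 2: entry -4/3 ≤ 0; row 3: 18/3 = 6. Minimum is 5/2 at row 1 (x_1 leaves); pivot element 2/3.
Divide row 1 by 2/3; eliminate column x_2 from the other rows.
After both pivots, the entry at constraint row 3, column w1 is -3/2.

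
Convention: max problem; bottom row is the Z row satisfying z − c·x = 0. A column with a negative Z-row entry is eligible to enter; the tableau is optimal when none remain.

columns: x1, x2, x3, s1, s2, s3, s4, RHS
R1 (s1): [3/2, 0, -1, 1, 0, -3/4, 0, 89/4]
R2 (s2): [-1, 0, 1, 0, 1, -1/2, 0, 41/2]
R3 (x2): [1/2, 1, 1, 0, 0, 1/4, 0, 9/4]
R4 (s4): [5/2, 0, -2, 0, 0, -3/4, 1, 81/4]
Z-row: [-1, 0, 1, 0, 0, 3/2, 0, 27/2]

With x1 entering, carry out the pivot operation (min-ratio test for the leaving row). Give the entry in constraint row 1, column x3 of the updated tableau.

-4

Ratio test on column x1 — row 1: (89/4)/(3/2) = 89/6; row 2: entry -1 ≤ 0; row 3: (9/4)/(1/2) = 9/2; row 4: (81/4)/(5/2) = 81/10. Minimum is 9/2 at row 3 (x2 leaves); pivot element 1/2.
Divide row 3 by 1/2; eliminate column x1 from the other rows.
Row 1 update in column x3: -1 − (3/2)·2 = -4.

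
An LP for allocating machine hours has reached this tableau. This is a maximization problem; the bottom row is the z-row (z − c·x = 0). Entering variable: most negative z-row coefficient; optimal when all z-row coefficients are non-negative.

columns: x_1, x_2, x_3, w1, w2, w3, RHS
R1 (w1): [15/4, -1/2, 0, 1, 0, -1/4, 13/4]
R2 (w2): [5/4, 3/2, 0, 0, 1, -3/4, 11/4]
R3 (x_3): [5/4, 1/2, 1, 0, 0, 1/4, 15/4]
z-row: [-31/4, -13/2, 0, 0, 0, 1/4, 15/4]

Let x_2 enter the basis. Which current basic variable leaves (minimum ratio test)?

Column x_2 entries and ratios — w1: -1/2 ≤ 0, skip; w2: (11/4)/(3/2) = 11/6; x_3: (15/4)/(1/2) = 15/2.
Smallest ratio is 11/6 in the row of w2, so w2 leaves.

w2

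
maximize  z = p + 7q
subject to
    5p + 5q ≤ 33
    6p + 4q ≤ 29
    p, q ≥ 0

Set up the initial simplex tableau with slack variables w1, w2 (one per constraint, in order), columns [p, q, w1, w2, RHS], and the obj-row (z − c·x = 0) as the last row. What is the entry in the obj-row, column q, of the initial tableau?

-7

The obj-row carries the negated objective coefficients: the q entry is -7.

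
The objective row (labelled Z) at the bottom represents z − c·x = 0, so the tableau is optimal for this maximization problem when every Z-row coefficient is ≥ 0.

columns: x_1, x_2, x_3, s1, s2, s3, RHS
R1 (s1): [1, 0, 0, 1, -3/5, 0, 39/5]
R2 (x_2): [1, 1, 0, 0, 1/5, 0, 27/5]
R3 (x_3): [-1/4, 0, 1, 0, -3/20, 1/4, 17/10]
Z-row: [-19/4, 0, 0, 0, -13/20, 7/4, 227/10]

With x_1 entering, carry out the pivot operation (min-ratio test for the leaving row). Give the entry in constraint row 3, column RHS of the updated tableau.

Ratio test on column x_1 — row 1: (39/5)/1 = 39/5; row 2: (27/5)/1 = 27/5; row 3: entry -1/4 ≤ 0. Minimum is 27/5 at row 2 (x_2 leaves); pivot element 1.
Divide row 2 by 1; eliminate column x_1 from the other rows.
Row 3 update in column RHS: 17/10 − (-1/4)·(27/5) = 61/20.

61/20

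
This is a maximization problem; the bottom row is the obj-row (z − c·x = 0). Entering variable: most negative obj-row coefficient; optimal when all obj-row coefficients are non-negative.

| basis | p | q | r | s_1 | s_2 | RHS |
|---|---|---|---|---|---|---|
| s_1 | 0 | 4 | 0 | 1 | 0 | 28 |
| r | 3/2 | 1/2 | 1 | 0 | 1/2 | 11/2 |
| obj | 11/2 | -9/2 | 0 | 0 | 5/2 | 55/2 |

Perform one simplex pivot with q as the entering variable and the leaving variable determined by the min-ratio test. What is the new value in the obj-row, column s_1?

Ratio test on column q — row 1: 28/4 = 7; row 2: (11/2)/(1/2) = 11. Minimum is 7 at row 1 (s_1 leaves); pivot element 4.
Divide row 1 by 4; eliminate column q from the other rows.
obj-row update in column s_1: 0 − (-9/2)·(1/4) = 9/8.

9/8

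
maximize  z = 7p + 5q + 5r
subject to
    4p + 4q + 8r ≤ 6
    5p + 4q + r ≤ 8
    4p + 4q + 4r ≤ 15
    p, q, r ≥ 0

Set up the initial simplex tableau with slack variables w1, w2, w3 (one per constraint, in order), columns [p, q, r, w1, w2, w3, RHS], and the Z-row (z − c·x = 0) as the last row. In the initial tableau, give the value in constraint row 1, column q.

Constraint 1 has coefficient 4 on q.

4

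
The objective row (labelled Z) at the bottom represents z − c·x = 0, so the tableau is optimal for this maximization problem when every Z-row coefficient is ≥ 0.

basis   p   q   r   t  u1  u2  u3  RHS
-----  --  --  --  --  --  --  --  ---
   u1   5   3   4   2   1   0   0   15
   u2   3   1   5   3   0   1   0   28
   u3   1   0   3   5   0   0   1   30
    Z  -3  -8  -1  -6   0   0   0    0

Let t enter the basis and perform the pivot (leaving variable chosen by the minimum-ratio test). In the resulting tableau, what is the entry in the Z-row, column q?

-8

Ratio test on column t — row 1: 15/2 = 15/2; row 2: 28/3 = 28/3; row 3: 30/5 = 6. Minimum is 6 at row 3 (u3 leaves); pivot element 5.
Divide row 3 by 5; eliminate column t from the other rows.
Z-row update in column q: -8 − (-6)·0 = -8.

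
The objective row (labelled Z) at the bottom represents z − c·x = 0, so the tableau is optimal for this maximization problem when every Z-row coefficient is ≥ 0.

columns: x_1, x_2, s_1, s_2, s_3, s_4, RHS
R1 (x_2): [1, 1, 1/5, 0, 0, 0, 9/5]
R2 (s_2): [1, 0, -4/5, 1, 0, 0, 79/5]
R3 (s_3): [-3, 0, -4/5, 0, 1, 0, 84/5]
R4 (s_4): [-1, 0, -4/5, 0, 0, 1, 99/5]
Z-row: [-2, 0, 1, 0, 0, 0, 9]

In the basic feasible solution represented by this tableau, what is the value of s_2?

79/5

s_2 is basic (row 2); its value is the RHS of that row, 79/5.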